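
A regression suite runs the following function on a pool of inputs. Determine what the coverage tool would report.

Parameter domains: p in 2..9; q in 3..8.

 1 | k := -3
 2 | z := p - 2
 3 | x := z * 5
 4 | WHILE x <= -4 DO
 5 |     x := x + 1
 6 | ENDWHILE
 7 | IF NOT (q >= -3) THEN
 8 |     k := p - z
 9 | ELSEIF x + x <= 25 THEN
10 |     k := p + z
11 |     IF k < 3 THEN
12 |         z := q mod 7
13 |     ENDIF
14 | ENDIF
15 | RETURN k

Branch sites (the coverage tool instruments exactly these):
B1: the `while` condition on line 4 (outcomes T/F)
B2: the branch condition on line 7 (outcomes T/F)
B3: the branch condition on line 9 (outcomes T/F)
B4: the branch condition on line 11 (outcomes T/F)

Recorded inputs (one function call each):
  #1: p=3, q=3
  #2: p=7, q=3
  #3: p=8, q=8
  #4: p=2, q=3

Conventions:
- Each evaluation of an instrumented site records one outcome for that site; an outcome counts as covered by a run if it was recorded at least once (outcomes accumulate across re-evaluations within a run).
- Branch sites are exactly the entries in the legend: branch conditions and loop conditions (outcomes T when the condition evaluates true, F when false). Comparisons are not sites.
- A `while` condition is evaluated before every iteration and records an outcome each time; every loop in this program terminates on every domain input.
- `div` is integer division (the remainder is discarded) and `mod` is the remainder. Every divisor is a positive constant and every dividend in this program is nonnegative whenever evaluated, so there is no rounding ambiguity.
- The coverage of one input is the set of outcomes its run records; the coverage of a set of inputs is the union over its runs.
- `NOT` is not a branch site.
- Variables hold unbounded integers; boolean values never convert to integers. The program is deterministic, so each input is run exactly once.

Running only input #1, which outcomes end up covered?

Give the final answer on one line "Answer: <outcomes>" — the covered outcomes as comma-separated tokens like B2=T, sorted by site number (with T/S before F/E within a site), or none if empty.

Event log for input #1 (p=3, q=3):
  B1->F, B2->F, B3->T, B4->F
deduplicating events, the covered set is: B1=F, B2=F, B3=T, B4=F

Answer: B1=F, B2=F, B3=T, B4=F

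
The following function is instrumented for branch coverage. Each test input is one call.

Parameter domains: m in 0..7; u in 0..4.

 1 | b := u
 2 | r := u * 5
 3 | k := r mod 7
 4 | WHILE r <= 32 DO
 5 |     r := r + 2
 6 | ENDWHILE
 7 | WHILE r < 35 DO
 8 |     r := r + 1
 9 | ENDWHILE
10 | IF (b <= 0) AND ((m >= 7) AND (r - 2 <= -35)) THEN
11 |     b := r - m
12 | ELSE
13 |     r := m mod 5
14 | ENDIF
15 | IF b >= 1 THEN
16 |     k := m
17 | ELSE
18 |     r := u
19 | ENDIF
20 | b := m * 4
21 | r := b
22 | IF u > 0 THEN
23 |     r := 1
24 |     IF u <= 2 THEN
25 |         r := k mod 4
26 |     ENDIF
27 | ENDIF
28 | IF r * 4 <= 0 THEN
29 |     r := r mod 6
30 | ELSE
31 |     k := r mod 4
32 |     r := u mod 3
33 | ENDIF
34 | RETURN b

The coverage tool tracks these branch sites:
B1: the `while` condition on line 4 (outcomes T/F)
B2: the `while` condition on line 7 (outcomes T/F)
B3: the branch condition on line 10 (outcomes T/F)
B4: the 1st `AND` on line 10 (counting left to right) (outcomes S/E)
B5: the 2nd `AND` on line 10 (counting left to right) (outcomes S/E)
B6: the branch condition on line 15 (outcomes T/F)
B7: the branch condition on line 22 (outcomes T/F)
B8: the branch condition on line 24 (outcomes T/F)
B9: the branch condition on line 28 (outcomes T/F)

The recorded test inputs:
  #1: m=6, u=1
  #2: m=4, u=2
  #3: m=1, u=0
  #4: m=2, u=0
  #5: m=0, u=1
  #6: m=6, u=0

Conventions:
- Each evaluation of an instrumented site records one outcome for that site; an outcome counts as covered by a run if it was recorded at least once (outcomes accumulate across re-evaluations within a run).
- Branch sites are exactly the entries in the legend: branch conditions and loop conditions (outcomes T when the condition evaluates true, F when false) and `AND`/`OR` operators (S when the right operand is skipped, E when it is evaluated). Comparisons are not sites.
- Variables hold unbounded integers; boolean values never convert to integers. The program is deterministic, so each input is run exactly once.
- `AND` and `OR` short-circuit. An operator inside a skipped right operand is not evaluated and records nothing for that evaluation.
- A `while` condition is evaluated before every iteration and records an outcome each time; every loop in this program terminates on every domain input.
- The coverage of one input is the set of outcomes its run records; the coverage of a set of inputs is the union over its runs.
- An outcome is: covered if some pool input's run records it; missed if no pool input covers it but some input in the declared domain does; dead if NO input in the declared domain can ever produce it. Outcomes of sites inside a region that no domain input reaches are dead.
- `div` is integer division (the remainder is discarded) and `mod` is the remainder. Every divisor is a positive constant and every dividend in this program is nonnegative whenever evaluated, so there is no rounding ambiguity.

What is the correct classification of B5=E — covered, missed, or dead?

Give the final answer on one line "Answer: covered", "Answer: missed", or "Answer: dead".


no pool input records B5=E
but domain input (m=7, u=0) does record it -> reachable, so missed
Answer: missed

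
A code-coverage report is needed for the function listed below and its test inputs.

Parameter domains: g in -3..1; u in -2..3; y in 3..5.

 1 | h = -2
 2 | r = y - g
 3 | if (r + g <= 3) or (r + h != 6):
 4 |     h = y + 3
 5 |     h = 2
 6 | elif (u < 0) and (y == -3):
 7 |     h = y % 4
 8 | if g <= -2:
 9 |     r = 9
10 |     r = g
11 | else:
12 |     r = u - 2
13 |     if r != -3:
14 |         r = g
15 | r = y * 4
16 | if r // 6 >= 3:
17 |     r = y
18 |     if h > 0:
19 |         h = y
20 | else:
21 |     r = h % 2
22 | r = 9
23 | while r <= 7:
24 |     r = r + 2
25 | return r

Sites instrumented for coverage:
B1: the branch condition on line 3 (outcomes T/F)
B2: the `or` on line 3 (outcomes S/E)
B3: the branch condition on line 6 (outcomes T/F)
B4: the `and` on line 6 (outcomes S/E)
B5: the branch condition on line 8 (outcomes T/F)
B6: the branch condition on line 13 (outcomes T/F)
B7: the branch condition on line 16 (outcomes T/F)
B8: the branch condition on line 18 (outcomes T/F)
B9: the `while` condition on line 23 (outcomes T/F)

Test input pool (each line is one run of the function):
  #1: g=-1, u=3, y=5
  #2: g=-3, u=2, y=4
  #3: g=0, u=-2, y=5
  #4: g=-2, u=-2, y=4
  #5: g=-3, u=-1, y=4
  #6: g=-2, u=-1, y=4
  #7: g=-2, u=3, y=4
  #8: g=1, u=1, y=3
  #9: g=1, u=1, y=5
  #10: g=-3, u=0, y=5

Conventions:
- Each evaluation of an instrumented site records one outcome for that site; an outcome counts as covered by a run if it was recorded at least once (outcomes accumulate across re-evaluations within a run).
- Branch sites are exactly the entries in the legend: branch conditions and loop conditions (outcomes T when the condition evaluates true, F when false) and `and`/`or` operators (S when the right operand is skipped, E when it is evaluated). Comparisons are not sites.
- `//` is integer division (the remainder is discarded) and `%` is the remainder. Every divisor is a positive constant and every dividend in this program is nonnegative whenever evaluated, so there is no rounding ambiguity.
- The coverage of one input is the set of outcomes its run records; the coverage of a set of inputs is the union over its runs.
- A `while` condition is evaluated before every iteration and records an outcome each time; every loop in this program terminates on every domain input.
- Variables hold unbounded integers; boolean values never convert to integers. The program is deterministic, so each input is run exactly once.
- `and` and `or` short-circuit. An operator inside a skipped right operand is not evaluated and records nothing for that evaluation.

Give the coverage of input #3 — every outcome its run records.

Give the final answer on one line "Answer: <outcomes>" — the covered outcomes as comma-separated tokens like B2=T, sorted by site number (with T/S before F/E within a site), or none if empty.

Tracing the run of input #3 (g=0, u=-2, y=5):
  B2->E, B1->T, B5->F, B6->T, B7->T, B8->T, B9->F
distinct outcomes covered: B1=T, B2=E, B5=F, B6=T, B7=T, B8=T, B9=F

Answer: B1=T, B2=E, B5=F, B6=T, B7=T, B8=T, B9=F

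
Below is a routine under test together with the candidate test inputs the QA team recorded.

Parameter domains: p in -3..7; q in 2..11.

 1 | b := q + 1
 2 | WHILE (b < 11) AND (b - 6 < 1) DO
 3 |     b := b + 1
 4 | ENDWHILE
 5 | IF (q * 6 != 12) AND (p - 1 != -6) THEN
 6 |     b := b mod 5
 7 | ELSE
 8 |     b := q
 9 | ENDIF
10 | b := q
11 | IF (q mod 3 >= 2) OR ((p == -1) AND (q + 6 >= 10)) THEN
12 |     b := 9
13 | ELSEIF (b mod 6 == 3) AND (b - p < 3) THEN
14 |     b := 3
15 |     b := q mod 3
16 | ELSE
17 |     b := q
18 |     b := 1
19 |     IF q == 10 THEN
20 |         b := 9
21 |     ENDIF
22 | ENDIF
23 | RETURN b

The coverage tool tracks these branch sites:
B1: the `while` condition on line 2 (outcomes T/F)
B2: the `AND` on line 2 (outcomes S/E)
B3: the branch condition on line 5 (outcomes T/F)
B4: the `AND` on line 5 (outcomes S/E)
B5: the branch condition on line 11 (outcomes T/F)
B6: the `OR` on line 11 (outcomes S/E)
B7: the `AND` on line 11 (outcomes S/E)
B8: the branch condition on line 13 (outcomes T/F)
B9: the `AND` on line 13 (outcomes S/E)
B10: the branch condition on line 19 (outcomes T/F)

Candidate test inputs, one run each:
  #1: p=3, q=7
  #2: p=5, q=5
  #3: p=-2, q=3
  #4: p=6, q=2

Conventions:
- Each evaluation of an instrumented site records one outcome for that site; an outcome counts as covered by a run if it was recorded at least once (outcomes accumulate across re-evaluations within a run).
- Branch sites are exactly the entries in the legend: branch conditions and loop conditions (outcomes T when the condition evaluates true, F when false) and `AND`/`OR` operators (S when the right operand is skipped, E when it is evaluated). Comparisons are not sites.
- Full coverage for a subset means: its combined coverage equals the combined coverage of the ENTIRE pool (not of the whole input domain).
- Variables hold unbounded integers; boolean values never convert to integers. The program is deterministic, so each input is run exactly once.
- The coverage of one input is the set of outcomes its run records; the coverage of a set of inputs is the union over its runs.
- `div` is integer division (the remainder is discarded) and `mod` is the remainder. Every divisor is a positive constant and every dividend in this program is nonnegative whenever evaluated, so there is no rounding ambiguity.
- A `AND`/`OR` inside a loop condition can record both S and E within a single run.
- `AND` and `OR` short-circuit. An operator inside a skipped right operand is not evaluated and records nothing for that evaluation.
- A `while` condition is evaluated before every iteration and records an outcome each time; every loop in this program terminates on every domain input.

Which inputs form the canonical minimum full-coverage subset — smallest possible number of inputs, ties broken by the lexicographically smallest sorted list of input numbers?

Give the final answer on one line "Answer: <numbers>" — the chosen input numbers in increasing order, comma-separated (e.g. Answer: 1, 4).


#1 (p=3, q=7) -> covered: B1=F, B2=E, B3=T, B4=E, B5=F, B6=E, B7=S, B8=F, B9=S, B10=F
#2 (p=5, q=5) -> covered: B1=T, B1=F, B2=E, B3=T, B4=E, B5=T, B6=S
#3 (p=-2, q=3) -> covered: B1=T, B1=F, B2=E, B3=T, B4=E, B5=F, B6=E, B7=S, B8=F, B9=E, B10=F
#4 (p=6, q=2) -> covered: B1=T, B1=F, B2=E, B3=F, B4=S, B5=T, B6=S
the full pool covers 16 outcomes: B1=T, B1=F, B2=E, B3=T, B3=F, B4=S, B4=E, B5=T, B5=F, B6=S, B6=E, B7=S, B8=F, B9=S, B9=E, B10=F
every size-1 subset falls short of the 16 outcomes (best: 11/16)
every size-2 subset falls short of the 16 outcomes (best: 15/16)
size 3: inputs {1, 3, 4} cover all 16 outcomes, and no lexicographically smaller subset of this size does
Answer: 1, 3, 4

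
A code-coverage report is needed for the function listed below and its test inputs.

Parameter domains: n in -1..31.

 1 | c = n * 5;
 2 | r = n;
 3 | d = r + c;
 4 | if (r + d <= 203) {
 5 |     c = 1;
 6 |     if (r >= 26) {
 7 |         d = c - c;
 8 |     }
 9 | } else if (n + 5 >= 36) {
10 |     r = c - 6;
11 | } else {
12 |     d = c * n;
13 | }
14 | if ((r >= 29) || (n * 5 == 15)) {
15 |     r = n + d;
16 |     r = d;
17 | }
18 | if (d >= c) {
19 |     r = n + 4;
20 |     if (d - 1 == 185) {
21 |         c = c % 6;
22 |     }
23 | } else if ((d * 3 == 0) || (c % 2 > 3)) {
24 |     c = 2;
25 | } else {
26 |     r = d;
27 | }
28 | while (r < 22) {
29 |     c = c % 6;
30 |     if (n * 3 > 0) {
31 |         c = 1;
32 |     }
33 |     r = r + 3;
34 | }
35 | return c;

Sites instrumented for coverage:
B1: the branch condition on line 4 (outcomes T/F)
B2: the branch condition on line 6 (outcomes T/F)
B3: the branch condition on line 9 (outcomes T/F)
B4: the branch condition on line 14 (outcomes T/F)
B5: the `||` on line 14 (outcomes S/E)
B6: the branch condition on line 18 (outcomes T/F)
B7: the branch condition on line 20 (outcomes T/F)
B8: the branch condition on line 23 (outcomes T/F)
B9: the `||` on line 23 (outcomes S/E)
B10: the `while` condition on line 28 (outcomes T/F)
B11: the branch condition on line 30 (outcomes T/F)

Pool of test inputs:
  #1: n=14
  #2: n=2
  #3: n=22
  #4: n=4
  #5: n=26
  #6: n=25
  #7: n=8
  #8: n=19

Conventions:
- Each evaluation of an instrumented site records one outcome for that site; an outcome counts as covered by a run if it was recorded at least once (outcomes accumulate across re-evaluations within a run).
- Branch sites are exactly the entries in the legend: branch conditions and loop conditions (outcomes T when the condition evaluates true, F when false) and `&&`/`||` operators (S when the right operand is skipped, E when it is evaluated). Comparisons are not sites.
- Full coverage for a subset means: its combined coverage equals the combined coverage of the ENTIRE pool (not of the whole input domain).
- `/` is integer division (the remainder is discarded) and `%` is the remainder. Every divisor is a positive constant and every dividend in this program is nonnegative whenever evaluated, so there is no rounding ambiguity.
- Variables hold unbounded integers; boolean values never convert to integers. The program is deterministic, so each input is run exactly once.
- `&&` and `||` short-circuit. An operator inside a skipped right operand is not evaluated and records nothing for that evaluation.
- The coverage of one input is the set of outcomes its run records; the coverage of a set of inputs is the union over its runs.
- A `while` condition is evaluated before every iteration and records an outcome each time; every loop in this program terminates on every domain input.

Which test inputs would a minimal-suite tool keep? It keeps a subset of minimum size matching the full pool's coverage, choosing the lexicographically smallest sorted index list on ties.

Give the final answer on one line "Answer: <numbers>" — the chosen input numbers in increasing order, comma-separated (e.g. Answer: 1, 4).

run #1 (n=14) records B1=T, B2=F, B4=F, B5=E, B6=T, B7=F, B10=T, B10=F, B11=T
run #2 (n=2) records B1=T, B2=F, B4=F, B5=E, B6=T, B7=F, B10=T, B10=F, B11=T
run #3 (n=22) records B1=T, B2=F, B4=F, B5=E, B6=T, B7=F, B10=F
run #4 (n=4) records B1=T, B2=F, B4=F, B5=E, B6=T, B7=F, B10=T, B10=F, B11=T
run #5 (n=26) records B1=T, B2=T, B4=F, B5=E, B6=F, B8=T, B9=S, B10=F
run #6 (n=25) records B1=T, B2=F, B4=F, B5=E, B6=T, B7=F, B10=F
run #7 (n=8) records B1=T, B2=F, B4=F, B5=E, B6=T, B7=F, B10=T, B10=F, B11=T
run #8 (n=19) records B1=T, B2=F, B4=F, B5=E, B6=T, B7=F, B10=F
union over all inputs: B1=T, B2=T, B2=F, B4=F, B5=E, B6=T, B6=F, B7=F, B8=T, B9=S, B10=T, B10=F, B11=T (13 outcomes)
checked all size-1 subsets: none covers 13 outcomes (max 9/13)
inputs {1, 5} (size 2) cover everything; no size-2 subset with a lexicographically smaller index list covers all 13

Answer: 1, 5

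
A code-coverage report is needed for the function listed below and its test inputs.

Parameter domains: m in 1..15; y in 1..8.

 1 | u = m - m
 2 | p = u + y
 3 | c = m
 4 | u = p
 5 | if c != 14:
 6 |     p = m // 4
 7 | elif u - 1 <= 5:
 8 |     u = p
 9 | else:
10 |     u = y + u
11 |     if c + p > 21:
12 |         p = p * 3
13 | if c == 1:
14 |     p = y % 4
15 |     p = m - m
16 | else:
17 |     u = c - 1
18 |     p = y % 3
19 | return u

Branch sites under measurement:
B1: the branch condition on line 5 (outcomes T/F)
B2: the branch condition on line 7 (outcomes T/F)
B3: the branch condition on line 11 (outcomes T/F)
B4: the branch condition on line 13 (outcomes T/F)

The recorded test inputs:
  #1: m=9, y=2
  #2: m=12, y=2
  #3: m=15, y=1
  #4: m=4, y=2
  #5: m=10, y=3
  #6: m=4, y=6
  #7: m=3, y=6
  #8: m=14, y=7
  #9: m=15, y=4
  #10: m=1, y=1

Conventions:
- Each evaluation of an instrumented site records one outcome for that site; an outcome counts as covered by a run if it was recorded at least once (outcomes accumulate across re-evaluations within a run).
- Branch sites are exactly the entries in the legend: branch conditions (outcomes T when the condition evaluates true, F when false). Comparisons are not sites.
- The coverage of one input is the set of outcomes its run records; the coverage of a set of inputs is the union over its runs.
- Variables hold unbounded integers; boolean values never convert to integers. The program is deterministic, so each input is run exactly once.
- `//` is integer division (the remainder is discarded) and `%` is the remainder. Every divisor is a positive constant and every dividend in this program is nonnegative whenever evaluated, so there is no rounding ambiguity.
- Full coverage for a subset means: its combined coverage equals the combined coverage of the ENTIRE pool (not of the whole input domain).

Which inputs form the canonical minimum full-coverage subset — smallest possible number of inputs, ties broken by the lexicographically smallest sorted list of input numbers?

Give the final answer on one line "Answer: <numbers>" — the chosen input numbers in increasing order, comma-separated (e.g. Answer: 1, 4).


#1 (m=9, y=2) -> B1->T, B4->F; covered: B1=T, B4=F
#2 (m=12, y=2) -> B1->T, B4->F; covered: B1=T, B4=F
#3 (m=15, y=1) -> B1->T, B4->F; covered: B1=T, B4=F
#4 (m=4, y=2) -> B1->T, B4->F; covered: B1=T, B4=F
#5 (m=10, y=3) -> B1->T, B4->F; covered: B1=T, B4=F
#6 (m=4, y=6) -> B1->T, B4->F; covered: B1=T, B4=F
#7 (m=3, y=6) -> B1->T, B4->F; covered: B1=T, B4=F
#8 (m=14, y=7) -> B1->F, B2->F, B3->F, B4->F; covered: B1=F, B2=F, B3=F, B4=F
#9 (m=15, y=4) -> B1->T, B4->F; covered: B1=T, B4=F
#10 (m=1, y=1) -> B1->T, B4->T; covered: B1=T, B4=T
pool-wide coverage (6 outcomes): B1=T, B1=F, B2=F, B3=F, B4=T, B4=F
no size-1 subset reaches all 6 outcomes (best union: 4/6)
the canonical winner is {8, 10}: size 2, full 6-outcome coverage, earliest index list among size-2 covers
Answer: 8, 10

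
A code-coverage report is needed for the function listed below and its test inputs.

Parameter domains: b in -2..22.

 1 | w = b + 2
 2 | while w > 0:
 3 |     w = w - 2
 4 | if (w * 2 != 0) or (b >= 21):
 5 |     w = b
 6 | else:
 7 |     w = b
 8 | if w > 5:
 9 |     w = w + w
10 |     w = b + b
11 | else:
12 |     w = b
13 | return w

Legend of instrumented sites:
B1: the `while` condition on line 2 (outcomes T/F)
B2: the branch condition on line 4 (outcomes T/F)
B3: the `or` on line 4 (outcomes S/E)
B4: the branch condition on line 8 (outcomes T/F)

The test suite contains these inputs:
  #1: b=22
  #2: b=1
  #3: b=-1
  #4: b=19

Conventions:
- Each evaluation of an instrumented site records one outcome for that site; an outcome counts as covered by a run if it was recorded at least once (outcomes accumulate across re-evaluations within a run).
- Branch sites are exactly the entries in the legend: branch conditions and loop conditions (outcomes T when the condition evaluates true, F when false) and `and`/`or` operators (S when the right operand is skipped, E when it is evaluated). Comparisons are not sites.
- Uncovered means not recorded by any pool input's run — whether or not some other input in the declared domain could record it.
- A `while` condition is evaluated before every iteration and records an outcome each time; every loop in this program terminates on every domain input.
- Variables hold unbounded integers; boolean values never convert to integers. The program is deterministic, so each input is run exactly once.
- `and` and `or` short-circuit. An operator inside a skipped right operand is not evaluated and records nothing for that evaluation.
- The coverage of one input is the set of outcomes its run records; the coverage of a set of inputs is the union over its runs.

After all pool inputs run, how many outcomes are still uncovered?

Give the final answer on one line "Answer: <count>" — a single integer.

input #1 (b=22): events B1->T, B1->T, B1->T, B1->T, B1->T, B1->T, B1->T, B1->T, B1->T, B1->T, B1->T, B1->T, B1->F, B3->E, ...; covers B1=T, B1=F, B2=T, B3=E, B4=T
input #2 (b=1): events B1->T, B1->T, B1->F, B3->S, B2->T, B4->F; covers B1=T, B1=F, B2=T, B3=S, B4=F
input #3 (b=-1): events B1->T, B1->F, B3->S, B2->T, B4->F; covers B1=T, B1=F, B2=T, B3=S, B4=F
input #4 (b=19): events B1->T, B1->T, B1->T, B1->T, B1->T, B1->T, B1->T, B1->T, B1->T, B1->T, B1->T, B1->F, B3->S, B2->T, ...; covers B1=T, B1=F, B2=T, B3=S, B4=T
union over the pool: B1=T, B1=F, B2=T, B3=S, B3=E, B4=T, B4=F
uncovered (1 of 8): B2=F

Answer: 1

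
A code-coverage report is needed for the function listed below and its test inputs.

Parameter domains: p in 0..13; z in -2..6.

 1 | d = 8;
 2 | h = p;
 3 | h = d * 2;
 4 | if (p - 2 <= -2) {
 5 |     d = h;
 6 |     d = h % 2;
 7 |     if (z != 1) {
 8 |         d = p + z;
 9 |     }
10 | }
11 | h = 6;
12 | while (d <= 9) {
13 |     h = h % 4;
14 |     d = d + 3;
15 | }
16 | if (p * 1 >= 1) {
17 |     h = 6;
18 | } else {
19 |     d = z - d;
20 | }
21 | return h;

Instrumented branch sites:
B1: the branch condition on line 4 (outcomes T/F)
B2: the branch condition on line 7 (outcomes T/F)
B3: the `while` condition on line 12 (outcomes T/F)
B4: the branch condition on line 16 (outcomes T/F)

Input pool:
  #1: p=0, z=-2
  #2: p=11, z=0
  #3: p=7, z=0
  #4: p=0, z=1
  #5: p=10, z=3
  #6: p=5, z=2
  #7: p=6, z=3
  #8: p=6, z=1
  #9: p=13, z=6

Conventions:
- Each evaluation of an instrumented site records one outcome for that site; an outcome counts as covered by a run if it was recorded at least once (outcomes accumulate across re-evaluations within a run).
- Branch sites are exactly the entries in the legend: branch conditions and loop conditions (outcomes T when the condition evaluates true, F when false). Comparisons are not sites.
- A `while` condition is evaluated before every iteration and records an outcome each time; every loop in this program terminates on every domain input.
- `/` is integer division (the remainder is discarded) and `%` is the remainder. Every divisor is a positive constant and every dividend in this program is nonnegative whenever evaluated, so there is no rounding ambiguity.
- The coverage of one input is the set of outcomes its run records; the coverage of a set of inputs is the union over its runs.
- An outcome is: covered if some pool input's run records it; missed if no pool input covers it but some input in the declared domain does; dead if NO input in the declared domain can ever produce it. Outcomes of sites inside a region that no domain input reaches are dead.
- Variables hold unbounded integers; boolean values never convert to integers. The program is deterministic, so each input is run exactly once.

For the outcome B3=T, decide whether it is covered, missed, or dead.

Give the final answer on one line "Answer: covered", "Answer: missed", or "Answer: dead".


B3=T is recorded by pool input(s) 1, 2, 3, 4, 5, 6, 7, 8, 9 -> covered
Answer: covered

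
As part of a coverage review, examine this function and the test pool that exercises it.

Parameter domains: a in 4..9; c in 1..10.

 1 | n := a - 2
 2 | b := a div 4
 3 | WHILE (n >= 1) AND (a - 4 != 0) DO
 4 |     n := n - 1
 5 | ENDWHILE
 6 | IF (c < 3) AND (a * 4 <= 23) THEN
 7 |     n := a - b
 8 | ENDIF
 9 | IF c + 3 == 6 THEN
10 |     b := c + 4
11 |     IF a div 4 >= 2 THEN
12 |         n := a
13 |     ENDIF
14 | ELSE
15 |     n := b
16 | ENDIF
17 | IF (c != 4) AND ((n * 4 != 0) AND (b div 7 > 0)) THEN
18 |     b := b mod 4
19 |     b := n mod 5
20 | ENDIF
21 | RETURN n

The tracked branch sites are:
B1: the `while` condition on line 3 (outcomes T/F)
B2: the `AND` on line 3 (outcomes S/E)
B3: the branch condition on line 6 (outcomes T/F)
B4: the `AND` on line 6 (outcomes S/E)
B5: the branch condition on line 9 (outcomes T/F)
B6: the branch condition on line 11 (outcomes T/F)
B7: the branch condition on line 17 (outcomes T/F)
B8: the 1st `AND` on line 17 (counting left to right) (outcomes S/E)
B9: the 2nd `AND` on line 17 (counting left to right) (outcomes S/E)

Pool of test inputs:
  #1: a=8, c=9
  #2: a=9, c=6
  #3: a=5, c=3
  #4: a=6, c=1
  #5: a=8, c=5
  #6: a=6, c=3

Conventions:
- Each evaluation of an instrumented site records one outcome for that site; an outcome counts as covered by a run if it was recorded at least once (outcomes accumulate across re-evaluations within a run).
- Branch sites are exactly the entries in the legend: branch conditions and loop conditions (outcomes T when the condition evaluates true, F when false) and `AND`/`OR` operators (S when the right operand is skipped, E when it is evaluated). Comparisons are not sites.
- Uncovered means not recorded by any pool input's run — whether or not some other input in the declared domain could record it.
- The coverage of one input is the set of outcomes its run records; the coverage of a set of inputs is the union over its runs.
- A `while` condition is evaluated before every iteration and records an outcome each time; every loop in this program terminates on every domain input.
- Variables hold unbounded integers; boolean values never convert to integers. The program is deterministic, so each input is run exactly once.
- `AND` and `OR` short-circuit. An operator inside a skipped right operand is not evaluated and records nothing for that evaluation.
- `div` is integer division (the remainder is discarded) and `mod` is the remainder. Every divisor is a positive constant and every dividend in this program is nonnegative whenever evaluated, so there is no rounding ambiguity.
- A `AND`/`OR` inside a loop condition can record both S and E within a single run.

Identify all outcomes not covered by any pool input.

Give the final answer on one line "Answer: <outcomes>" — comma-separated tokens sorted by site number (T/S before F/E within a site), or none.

#1 (a=8, c=9) -> B2->E, B1->T, B2->E, B1->T, B2->E, B1->T, B2->E, B1->T, B2->E, B1->T, B2->E, B1->T, B2->S, B1->F, ...; covered: B1=T, B1=F, B2=S, B2=E, B3=F, B4=S, B5=F, B7=F, B8=E, B9=E
#2 (a=9, c=6) -> B2->E, B1->T, B2->E, B1->T, B2->E, B1->T, B2->E, B1->T, B2->E, B1->T, B2->E, B1->T, B2->E, B1->T, ...; covered: B1=T, B1=F, B2=S, B2=E, B3=F, B4=S, B5=F, B7=F, B8=E, B9=E
#3 (a=5, c=3) -> B2->E, B1->T, B2->E, B1->T, B2->E, B1->T, B2->S, B1->F, B4->S, B3->F, B5->T, B6->F, B8->E, B9->S, ...; covered: B1=T, B1=F, B2=S, B2=E, B3=F, B4=S, B5=T, B6=F, B7=F, B8=E, B9=S
#4 (a=6, c=1) -> B2->E, B1->T, B2->E, B1->T, B2->E, B1->T, B2->E, B1->T, B2->S, B1->F, B4->E, B3->F, B5->F, B8->E, ...; covered: B1=T, B1=F, B2=S, B2=E, B3=F, B4=E, B5=F, B7=F, B8=E, B9=E
#5 (a=8, c=5) -> B2->E, B1->T, B2->E, B1->T, B2->E, B1->T, B2->E, B1->T, B2->E, B1->T, B2->E, B1->T, B2->S, B1->F, ...; covered: B1=T, B1=F, B2=S, B2=E, B3=F, B4=S, B5=F, B7=F, B8=E, B9=E
#6 (a=6, c=3) -> B2->E, B1->T, B2->E, B1->T, B2->E, B1->T, B2->E, B1->T, B2->S, B1->F, B4->S, B3->F, B5->T, B6->F, ...; covered: B1=T, B1=F, B2=S, B2=E, B3=F, B4=S, B5=T, B6=F, B7=F, B8=E, B9=S
union over the pool: B1=T, B1=F, B2=S, B2=E, B3=F, B4=S, B4=E, B5=T, B5=F, B6=F, B7=F, B8=E, B9=S, B9=E
uncovered (4 of 18): B3=T, B6=T, B7=T, B8=S

Answer: B3=T, B6=T, B7=T, B8=S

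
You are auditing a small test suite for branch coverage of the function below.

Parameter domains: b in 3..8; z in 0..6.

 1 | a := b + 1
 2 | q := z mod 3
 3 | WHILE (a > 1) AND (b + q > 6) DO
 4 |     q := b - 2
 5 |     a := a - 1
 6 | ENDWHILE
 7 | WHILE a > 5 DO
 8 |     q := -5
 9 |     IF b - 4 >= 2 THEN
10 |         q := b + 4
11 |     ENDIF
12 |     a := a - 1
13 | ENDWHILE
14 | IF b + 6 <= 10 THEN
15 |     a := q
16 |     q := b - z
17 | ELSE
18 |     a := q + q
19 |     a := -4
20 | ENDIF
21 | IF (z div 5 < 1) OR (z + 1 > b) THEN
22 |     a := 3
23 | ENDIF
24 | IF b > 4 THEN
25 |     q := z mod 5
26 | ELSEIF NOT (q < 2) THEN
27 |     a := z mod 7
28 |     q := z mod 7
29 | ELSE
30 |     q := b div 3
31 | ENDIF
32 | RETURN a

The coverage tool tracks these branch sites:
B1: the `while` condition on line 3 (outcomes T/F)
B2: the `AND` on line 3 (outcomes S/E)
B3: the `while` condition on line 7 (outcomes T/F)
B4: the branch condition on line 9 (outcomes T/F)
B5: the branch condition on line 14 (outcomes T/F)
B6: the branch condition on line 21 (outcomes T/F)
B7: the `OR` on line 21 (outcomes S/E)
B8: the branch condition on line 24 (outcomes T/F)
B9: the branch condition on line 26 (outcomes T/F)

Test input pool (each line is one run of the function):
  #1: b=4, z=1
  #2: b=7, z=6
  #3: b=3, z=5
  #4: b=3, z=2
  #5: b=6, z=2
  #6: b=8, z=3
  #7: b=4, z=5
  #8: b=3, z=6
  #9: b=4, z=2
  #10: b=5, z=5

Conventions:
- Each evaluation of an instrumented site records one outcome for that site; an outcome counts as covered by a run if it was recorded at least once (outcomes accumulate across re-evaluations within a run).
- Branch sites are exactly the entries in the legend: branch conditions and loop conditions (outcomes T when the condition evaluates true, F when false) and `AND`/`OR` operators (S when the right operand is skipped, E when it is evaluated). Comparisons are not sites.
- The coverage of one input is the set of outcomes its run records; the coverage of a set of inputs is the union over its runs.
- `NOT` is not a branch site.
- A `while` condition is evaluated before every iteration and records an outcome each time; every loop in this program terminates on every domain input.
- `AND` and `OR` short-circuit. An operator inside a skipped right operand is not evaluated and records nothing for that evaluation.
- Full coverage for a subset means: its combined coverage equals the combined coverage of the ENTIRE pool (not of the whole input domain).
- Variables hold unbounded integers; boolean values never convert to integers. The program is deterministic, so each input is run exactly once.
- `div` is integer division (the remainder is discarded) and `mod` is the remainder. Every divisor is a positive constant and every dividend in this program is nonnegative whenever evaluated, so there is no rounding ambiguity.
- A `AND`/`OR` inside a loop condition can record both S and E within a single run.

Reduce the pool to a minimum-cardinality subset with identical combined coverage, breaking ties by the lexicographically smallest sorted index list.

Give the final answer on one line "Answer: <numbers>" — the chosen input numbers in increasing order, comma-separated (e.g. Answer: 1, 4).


input #1 (b=4, z=1): covers B1=F, B2=E, B3=F, B5=T, B6=T, B7=S, B8=F, B9=T
input #2 (b=7, z=6): covers B1=T, B1=F, B2=S, B2=E, B3=F, B5=F, B6=F, B7=E, B8=T
input #3 (b=3, z=5): covers B1=F, B2=E, B3=F, B5=T, B6=T, B7=E, B8=F, B9=F
input #4 (b=3, z=2): covers B1=F, B2=E, B3=F, B5=T, B6=T, B7=S, B8=F, B9=F
input #5 (b=6, z=2): covers B1=T, B1=F, B2=S, B2=E, B3=F, B5=F, B6=T, B7=S, B8=T
input #6 (b=8, z=3): covers B1=T, B1=F, B2=S, B2=E, B3=F, B5=F, B6=T, B7=S, B8=T
input #7 (b=4, z=5): covers B1=F, B2=E, B3=F, B5=T, B6=T, B7=E, B8=F, B9=F
input #8 (b=3, z=6): covers B1=F, B2=E, B3=F, B5=T, B6=T, B7=E, B8=F, B9=F
input #9 (b=4, z=2): covers B1=F, B2=E, B3=F, B5=T, B6=T, B7=S, B8=F, B9=T
input #10 (b=5, z=5): covers B1=T, B1=F, B2=S, B2=E, B3=F, B5=F, B6=T, B7=E, B8=T
union over all inputs: B1=T, B1=F, B2=S, B2=E, B3=F, B5=T, B5=F, B6=T, B6=F, B7=S, B7=E, B8=T, B8=F, B9=T, B9=F (15 outcomes)
every size-1 subset falls short of the 15 outcomes (best: 9/15)
every size-2 subset falls short of the 15 outcomes (best: 14/15)
at size 3, {1, 2, 3} reaches all 15 outcomes; every lexicographically earlier size-3 subset fails
Answer: 1, 2, 3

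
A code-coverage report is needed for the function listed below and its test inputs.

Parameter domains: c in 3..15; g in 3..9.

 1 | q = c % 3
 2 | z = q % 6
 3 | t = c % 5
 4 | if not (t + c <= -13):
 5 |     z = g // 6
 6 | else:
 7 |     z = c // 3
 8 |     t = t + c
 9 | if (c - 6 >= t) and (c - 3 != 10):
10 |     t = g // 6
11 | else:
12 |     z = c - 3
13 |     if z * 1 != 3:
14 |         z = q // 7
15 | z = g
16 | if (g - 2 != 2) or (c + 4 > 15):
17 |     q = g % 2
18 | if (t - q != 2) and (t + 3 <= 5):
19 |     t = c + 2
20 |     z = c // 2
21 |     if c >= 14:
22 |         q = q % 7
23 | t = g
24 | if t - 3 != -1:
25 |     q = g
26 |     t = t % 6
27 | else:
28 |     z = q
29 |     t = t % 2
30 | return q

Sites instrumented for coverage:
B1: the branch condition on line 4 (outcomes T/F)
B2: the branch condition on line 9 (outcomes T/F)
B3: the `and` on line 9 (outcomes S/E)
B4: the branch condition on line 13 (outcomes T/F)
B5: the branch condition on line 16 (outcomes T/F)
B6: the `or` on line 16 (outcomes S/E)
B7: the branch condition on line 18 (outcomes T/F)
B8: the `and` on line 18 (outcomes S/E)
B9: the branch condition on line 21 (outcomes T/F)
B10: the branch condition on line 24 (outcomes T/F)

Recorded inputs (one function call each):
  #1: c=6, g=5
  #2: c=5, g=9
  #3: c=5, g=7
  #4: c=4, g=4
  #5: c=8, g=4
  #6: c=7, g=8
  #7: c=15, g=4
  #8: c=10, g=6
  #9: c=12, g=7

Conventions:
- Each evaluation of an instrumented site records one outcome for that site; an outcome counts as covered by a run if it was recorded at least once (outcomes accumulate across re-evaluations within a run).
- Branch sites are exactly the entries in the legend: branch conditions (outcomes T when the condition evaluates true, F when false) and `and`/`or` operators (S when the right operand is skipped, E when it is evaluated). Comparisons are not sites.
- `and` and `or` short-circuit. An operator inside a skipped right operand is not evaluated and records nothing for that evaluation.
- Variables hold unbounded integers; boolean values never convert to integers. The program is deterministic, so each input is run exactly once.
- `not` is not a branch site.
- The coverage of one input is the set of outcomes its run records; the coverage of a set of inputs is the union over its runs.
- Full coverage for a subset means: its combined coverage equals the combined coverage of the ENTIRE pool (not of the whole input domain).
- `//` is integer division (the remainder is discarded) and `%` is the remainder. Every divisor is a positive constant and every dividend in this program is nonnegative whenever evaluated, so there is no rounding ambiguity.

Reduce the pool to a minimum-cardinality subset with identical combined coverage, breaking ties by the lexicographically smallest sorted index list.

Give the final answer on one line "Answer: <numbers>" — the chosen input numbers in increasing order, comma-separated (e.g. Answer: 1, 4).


test 1 (c=6, g=5) fires B1->T, B3->S, B2->F, B4->F, B6->S, B5->T, B8->E, B7->T, B9->F, B10->T; hits B1=T, B2=F, B3=S, B4=F, B5=T, B6=S, B7=T, B8=E, B9=F, B10=T
test 2 (c=5, g=9) fires B1->T, B3->S, B2->F, B4->T, B6->S, B5->T, B8->E, B7->T, B9->F, B10->T; hits B1=T, B2=F, B3=S, B4=T, B5=T, B6=S, B7=T, B8=E, B9=F, B10=T
test 3 (c=5, g=7) fires B1->T, B3->S, B2->F, B4->T, B6->S, B5->T, B8->E, B7->T, B9->F, B10->T; hits B1=T, B2=F, B3=S, B4=T, B5=T, B6=S, B7=T, B8=E, B9=F, B10=T
test 4 (c=4, g=4) fires B1->T, B3->S, B2->F, B4->T, B6->E, B5->F, B8->E, B7->F, B10->T; hits B1=T, B2=F, B3=S, B4=T, B5=F, B6=E, B7=F, B8=E, B10=T
test 5 (c=8, g=4) fires B1->T, B3->S, B2->F, B4->T, B6->E, B5->F, B8->E, B7->F, B10->T; hits B1=T, B2=F, B3=S, B4=T, B5=F, B6=E, B7=F, B8=E, B10=T
test 6 (c=7, g=8) fires B1->T, B3->S, B2->F, B4->T, B6->S, B5->T, B8->S, B7->F, B10->T; hits B1=T, B2=F, B3=S, B4=T, B5=T, B6=S, B7=F, B8=S, B10=T
test 7 (c=15, g=4) fires B1->T, B3->E, B2->T, B6->E, B5->T, B8->E, B7->T, B9->T, B10->T; hits B1=T, B2=T, B3=E, B5=T, B6=E, B7=T, B8=E, B9=T, B10=T
test 8 (c=10, g=6) fires B1->T, B3->E, B2->T, B6->S, B5->T, B8->E, B7->T, B9->F, B10->T; hits B1=T, B2=T, B3=E, B5=T, B6=S, B7=T, B8=E, B9=F, B10=T
test 9 (c=12, g=7) fires B1->T, B3->E, B2->T, B6->S, B5->T, B8->E, B7->T, B9->F, B10->T; hits B1=T, B2=T, B3=E, B5=T, B6=S, B7=T, B8=E, B9=F, B10=T
pool-wide coverage (18 outcomes): B1=T, B2=T, B2=F, B3=S, B3=E, B4=T, B4=F, B5=T, B5=F, B6=S, B6=E, B7=T, B7=F, B8=S, B8=E, B9=T, B9=F, B10=T
no size-1 subset reaches all 18 outcomes (best union: 10/18)
no size-2 subset reaches all 18 outcomes (best union: 15/18)
no size-3 subset reaches all 18 outcomes (best union: 17/18)
size 4: inputs {1, 4, 6, 7} cover all 18 outcomes, and no lexicographically smaller subset of this size does
Answer: 1, 4, 6, 7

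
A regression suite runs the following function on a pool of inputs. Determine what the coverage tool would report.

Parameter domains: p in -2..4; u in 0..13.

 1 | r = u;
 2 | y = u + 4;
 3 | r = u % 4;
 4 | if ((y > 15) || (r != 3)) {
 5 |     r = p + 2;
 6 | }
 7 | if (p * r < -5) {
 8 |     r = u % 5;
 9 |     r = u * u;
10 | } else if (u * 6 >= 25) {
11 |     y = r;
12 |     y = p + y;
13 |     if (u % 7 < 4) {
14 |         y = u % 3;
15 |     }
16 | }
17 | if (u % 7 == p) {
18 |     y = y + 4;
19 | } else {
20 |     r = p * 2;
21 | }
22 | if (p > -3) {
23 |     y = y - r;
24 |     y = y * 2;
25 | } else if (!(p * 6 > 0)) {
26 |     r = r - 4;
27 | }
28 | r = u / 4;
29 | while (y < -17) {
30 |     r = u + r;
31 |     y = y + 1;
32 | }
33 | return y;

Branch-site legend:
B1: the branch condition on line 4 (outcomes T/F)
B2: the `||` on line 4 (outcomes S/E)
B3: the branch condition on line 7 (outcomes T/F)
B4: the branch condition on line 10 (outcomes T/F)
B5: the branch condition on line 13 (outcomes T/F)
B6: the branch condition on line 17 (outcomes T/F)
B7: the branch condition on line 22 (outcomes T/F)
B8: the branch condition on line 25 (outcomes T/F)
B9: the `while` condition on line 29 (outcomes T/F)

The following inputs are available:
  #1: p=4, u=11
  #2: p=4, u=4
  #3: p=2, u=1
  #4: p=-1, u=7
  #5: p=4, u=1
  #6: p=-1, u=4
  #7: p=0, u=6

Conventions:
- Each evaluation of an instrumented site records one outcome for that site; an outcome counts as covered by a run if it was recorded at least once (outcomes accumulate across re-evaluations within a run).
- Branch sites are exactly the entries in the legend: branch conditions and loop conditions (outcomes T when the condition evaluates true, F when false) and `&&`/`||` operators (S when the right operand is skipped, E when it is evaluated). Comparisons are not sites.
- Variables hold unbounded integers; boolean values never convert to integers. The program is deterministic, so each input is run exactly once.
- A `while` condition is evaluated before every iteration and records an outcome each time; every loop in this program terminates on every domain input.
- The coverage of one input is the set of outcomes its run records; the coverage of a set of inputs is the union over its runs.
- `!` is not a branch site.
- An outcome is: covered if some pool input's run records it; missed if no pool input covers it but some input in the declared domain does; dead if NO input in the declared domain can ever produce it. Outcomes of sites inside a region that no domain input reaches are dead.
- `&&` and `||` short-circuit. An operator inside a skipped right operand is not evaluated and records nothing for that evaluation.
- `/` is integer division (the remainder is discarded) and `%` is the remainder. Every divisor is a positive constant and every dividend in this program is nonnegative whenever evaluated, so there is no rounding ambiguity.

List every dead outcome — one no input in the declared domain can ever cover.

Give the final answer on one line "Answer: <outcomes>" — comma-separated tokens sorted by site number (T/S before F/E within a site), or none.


running all 98 domain inputs and tallying outcomes:
  B7=F: unreachable across the whole domain -> dead
  B8=T: unreachable across the whole domain -> dead
  B8=F: unreachable across the whole domain -> dead
  B9=T: unreachable across the whole domain -> dead
  reachable outcomes have witnesses, e.g. B1=T (e.g. p=-2, u=0), B1=F (e.g. p=-2, u=3), B2=S (e.g. p=-2, u=12), B2=E (e.g. p=-2, u=0)
Answer: B7=F, B8=T, B8=F, B9=T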